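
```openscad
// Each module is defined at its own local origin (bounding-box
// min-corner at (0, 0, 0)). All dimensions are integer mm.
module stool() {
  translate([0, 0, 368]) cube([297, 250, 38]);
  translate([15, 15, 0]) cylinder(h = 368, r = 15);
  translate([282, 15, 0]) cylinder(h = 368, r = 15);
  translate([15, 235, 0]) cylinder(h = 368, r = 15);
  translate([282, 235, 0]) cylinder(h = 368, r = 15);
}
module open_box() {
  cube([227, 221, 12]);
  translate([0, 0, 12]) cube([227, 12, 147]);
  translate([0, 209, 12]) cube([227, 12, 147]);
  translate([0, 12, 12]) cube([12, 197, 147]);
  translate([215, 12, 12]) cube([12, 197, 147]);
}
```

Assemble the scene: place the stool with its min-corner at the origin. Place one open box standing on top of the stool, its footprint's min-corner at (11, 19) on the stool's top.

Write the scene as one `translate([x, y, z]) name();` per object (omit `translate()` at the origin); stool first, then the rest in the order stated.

stool();
translate([11, 19, 406]) open_box();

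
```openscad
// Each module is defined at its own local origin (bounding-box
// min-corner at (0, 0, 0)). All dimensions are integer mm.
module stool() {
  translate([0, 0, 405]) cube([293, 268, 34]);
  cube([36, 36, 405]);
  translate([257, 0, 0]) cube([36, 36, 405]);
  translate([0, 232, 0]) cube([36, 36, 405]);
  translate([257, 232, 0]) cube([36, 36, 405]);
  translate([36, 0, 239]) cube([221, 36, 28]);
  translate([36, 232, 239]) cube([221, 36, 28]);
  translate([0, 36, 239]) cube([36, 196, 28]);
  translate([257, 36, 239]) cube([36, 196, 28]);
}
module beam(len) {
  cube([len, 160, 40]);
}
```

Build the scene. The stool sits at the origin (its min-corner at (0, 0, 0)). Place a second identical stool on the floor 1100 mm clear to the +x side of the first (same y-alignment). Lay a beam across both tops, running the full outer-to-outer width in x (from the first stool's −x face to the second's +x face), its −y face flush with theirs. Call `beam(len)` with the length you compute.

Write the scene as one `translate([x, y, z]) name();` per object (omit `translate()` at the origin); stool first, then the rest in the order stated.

stool();
translate([1393, 0, 0]) stool();
translate([0, 0, 439]) beam(1686);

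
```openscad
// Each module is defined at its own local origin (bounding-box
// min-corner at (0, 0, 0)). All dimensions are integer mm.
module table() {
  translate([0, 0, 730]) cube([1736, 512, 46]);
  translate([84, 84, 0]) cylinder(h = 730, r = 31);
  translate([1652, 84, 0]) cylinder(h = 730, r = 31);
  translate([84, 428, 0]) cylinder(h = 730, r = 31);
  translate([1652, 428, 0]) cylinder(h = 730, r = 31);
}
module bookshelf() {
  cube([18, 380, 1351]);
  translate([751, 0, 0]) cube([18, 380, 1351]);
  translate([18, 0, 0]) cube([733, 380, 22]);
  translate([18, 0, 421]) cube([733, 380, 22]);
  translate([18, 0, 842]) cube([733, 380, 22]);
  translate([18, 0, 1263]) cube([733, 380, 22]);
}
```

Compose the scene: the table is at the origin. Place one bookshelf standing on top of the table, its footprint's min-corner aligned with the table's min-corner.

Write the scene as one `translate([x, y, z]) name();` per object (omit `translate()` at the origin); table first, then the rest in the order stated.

table();
translate([0, 0, 776]) bookshelf();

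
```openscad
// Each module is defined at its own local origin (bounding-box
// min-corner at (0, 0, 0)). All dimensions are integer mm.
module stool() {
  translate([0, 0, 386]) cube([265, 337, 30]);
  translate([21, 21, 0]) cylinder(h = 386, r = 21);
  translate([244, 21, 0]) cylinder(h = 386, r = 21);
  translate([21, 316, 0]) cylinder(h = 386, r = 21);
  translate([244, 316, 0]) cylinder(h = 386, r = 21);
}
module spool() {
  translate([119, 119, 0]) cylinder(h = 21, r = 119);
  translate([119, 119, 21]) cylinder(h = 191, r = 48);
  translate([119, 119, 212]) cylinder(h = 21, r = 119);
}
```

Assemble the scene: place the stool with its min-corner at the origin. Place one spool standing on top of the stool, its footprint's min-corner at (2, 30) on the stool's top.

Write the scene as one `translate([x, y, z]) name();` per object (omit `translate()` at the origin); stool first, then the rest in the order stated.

stool();
translate([2, 30, 416]) spool();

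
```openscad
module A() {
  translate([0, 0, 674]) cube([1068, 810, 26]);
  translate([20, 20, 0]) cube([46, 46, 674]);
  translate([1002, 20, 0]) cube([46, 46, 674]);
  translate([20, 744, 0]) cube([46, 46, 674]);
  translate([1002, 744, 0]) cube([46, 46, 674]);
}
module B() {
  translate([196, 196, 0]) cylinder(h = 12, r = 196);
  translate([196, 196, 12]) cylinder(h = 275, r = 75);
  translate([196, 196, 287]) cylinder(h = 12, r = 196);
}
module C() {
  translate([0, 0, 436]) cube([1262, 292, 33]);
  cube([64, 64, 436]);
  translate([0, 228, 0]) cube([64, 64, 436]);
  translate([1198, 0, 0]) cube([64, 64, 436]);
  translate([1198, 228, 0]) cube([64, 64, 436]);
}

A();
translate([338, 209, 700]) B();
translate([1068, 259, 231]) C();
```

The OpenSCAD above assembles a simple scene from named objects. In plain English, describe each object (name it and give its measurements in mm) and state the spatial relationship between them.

A is a table: top 1068 mm (x) × 810 mm (y), 26 mm thick, upper face at z = 700 mm, on four 46×46 mm square legs, each inset 20 mm from the nearest pair of top edges, running from z = 0 to the bottom of the top.

B is a spool: two coaxial disc flanges of radius 196 mm and thickness 12 mm, joined by a core cylinder of radius 75 mm and height 275 mm. The lower flange rests on z = 0 and the three cylinders share a vertical axis.

C is a bench: a 1262×292 mm seat slab, 33 mm thick, top at z = 469 mm, on four 64×64 mm square legs flush with the seat corners and standing on z = 0.

The spool is on top of the table, centred. The bench is beside the table with their tops flush at z = 700.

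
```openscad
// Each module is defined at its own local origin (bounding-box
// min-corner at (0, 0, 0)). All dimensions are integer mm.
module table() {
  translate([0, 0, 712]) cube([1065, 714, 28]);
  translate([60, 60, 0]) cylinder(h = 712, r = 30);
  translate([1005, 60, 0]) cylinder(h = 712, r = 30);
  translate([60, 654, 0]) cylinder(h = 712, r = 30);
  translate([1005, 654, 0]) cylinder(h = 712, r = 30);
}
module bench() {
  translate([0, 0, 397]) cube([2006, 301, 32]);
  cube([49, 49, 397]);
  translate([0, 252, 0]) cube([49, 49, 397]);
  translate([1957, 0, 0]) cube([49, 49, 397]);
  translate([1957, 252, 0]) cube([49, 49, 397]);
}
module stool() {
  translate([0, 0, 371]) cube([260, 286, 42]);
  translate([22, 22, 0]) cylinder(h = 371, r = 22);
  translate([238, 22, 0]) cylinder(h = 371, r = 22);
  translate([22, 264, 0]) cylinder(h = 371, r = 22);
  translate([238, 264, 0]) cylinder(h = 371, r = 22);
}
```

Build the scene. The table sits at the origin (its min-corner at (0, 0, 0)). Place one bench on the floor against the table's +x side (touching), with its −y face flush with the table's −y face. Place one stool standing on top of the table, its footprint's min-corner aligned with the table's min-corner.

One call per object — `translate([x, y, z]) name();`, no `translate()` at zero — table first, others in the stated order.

table();
translate([1065, 0, 0]) bench();
translate([0, 0, 740]) stool();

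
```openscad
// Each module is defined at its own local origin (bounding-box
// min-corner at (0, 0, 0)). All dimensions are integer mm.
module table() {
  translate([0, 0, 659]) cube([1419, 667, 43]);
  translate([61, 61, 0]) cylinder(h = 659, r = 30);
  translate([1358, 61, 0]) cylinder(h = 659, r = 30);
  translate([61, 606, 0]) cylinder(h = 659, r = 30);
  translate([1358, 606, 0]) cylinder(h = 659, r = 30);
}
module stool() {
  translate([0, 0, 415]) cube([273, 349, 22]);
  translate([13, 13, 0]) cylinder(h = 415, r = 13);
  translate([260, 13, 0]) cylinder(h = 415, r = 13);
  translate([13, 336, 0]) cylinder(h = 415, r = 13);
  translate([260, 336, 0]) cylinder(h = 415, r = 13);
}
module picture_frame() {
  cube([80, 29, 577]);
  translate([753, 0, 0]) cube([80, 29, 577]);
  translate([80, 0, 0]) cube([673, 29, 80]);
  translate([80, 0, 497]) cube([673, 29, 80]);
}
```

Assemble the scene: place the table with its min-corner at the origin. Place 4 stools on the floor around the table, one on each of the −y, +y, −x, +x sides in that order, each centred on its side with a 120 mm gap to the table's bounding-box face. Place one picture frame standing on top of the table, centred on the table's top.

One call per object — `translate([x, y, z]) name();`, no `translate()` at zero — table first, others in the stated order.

table();
translate([573, -469, 0]) stool();
translate([573, 787, 0]) stool();
translate([-393, 159, 0]) stool();
translate([1539, 159, 0]) stool();
translate([293, 319, 702]) picture_frame();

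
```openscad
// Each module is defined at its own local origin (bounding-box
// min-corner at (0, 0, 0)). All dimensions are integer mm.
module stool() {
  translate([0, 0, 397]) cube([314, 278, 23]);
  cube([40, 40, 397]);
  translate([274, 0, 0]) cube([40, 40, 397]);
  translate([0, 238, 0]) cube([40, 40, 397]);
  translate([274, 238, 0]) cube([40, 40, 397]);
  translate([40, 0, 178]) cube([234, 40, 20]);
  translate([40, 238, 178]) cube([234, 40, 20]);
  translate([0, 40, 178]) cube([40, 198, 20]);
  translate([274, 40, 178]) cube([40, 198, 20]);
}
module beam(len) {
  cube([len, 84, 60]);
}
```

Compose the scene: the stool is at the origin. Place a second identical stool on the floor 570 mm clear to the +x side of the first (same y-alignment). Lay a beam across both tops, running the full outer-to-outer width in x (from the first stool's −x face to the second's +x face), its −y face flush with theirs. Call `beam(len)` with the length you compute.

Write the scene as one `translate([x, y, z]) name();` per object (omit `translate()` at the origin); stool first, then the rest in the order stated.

stool();
translate([884, 0, 0]) stool();
translate([0, 0, 420]) beam(1198);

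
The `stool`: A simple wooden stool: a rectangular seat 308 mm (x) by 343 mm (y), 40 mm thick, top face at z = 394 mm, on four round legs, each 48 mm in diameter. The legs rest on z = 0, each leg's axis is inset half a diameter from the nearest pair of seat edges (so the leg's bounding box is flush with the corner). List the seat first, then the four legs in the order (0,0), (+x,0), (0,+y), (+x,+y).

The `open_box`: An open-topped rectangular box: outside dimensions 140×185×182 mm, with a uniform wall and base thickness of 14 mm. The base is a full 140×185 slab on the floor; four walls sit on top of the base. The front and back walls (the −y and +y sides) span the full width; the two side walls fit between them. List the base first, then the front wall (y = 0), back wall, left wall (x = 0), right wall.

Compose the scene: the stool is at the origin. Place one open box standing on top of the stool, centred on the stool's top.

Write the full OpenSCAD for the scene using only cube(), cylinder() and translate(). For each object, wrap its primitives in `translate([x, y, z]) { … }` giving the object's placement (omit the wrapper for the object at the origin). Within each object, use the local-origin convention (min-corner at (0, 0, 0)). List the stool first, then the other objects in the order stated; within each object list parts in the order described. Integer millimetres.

translate([0, 0, 354]) cube([308, 343, 40]);
translate([24, 24, 0]) cylinder(h = 354, r = 24);
translate([284, 24, 0]) cylinder(h = 354, r = 24);
translate([24, 319, 0]) cylinder(h = 354, r = 24);
translate([284, 319, 0]) cylinder(h = 354, r = 24);
translate([84, 79, 394]) {
  cube([140, 185, 14]);
  translate([0, 0, 14]) cube([140, 14, 168]);
  translate([0, 171, 14]) cube([140, 14, 168]);
  translate([0, 14, 14]) cube([14, 157, 168]);
  translate([126, 14, 14]) cube([14, 157, 168]);
}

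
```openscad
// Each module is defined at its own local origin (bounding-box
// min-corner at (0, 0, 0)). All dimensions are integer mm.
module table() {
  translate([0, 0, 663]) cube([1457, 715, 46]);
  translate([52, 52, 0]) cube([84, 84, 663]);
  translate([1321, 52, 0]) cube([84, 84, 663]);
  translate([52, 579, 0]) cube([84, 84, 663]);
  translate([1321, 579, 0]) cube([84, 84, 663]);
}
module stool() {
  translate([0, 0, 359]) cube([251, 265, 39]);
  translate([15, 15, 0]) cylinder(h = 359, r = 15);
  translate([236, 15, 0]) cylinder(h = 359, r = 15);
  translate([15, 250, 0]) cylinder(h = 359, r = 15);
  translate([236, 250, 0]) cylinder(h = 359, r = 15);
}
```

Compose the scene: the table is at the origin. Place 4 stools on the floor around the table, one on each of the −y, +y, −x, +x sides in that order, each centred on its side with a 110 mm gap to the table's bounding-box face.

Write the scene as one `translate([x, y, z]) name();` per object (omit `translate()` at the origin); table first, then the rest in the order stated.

table();
translate([603, -375, 0]) stool();
translate([603, 825, 0]) stool();
translate([-361, 225, 0]) stool();
translate([1567, 225, 0]) stool();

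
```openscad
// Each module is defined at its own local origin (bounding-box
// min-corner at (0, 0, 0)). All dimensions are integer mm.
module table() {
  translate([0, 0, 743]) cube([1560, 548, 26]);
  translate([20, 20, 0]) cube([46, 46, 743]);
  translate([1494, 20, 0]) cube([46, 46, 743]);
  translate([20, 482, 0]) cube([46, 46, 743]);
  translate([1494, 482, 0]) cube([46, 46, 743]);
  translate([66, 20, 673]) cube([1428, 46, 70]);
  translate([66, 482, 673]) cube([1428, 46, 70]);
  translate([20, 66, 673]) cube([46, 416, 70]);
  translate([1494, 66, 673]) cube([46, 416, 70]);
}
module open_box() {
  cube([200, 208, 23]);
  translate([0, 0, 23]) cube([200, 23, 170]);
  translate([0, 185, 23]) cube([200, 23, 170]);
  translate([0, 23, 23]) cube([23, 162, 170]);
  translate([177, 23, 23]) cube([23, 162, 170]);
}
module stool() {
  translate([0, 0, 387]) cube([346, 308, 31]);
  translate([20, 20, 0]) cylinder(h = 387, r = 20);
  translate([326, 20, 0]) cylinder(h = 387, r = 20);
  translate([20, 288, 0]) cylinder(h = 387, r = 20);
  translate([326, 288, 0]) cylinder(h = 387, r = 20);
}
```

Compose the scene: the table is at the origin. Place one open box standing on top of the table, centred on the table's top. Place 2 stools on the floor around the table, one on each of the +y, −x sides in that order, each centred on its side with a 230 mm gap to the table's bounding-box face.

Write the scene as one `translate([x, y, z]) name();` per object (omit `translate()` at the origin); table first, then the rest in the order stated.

table();
translate([680, 170, 769]) open_box();
translate([607, 778, 0]) stool();
translate([-576, 120, 0]) stool();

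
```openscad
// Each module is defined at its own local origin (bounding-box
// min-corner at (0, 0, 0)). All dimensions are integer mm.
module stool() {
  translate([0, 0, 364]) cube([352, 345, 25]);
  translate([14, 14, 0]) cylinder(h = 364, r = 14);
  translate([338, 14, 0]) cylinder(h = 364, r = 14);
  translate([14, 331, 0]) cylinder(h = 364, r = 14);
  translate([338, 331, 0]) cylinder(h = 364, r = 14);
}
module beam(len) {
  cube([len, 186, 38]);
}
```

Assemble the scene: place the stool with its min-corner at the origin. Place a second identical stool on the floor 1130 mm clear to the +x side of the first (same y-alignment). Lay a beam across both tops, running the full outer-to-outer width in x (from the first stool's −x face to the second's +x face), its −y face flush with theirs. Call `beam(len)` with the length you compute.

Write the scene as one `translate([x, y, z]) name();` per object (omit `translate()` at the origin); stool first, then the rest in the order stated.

stool();
translate([1482, 0, 0]) stool();
translate([0, 0, 389]) beam(1834);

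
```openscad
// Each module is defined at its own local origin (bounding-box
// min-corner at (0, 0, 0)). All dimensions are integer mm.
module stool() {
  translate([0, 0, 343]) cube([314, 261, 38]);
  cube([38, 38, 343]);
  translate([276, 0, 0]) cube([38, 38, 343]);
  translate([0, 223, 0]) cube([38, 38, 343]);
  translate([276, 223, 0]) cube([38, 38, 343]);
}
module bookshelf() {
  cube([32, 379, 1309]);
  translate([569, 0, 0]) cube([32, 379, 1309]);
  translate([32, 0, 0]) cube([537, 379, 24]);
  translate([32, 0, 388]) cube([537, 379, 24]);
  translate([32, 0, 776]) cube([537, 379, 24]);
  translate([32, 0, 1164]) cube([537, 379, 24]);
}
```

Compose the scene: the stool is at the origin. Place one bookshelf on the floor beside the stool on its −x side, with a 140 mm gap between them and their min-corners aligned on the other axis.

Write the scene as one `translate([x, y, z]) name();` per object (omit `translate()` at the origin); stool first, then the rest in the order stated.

stool();
translate([-741, 0, 0]) bookshelf();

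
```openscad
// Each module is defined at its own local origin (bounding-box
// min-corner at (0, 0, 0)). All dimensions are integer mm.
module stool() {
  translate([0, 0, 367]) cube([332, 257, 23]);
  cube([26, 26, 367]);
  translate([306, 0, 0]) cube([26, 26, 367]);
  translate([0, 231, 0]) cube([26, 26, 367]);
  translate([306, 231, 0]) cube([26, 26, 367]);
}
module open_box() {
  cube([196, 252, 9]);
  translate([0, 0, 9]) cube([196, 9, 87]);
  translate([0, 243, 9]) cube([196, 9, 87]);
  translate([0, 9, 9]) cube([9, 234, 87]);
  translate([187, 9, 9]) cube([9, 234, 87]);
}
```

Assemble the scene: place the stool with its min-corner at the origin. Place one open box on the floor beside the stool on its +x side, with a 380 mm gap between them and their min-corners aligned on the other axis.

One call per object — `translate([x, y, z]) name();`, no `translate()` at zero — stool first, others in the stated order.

stool();
translate([712, 0, 0]) open_box();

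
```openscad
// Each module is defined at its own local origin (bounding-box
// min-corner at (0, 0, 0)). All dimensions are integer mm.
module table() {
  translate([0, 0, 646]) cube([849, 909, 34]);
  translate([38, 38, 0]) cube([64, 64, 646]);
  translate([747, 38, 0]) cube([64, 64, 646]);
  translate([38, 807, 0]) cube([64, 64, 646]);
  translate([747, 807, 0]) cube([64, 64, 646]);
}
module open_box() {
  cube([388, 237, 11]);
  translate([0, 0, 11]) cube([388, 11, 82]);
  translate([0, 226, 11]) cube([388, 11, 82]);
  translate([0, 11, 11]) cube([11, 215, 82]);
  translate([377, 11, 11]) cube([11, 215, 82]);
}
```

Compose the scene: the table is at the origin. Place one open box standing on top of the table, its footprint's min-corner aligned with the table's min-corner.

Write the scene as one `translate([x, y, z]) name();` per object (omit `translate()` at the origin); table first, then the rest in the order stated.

table();
translate([0, 0, 680]) open_box();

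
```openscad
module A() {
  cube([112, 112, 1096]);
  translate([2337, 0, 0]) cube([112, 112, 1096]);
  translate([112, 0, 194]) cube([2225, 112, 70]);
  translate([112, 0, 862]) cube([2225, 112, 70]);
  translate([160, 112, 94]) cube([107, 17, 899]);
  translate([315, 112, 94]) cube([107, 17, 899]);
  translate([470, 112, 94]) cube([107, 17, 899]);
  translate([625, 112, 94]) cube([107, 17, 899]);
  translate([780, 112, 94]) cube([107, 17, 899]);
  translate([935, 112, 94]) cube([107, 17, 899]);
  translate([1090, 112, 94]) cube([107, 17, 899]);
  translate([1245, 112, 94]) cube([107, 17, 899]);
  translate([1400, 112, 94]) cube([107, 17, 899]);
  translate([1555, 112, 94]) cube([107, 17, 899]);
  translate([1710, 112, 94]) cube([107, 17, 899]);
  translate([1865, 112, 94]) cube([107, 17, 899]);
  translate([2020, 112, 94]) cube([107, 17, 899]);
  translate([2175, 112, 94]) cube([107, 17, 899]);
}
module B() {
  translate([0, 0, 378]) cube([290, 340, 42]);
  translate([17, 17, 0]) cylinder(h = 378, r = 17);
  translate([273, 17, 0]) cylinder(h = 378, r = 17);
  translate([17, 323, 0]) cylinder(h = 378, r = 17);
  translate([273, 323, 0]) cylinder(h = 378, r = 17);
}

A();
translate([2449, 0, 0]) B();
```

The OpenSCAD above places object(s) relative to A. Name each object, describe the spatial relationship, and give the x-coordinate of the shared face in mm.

A is a fence section. B is a stool. The stool is against the fence section's +x side, with their −y faces flush. The x-coordinate of the shared face is 2449 mm.

The fence section's +x face and the stool's −x face are both at x = 2449 mm.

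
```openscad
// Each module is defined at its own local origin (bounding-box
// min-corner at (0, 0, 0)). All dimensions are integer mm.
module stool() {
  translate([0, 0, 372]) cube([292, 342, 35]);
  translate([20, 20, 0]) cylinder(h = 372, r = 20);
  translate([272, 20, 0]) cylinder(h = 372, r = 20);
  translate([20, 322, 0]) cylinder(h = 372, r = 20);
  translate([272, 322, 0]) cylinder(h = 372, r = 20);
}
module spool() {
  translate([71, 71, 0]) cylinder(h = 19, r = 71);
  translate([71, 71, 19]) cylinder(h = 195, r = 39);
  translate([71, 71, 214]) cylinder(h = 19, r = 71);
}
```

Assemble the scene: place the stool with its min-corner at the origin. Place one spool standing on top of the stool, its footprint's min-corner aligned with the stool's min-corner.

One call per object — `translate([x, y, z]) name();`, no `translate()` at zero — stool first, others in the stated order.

stool();
translate([0, 0, 407]) spool();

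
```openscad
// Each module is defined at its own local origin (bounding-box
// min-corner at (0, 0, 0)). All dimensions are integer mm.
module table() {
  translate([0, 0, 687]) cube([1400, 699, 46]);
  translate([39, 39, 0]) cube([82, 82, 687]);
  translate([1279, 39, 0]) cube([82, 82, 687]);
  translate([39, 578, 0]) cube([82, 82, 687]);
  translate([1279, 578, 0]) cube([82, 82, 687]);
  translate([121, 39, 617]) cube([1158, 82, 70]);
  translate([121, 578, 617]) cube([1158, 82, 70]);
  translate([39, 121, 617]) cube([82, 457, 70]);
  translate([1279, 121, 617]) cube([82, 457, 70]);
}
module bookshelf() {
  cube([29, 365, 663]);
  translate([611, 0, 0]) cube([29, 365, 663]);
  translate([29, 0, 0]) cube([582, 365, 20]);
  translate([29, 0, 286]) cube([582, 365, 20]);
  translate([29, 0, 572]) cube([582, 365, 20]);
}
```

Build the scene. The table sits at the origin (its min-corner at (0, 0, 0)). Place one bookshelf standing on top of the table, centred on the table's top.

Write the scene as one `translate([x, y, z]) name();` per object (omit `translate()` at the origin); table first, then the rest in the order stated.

table();
translate([380, 167, 733]) bookshelf();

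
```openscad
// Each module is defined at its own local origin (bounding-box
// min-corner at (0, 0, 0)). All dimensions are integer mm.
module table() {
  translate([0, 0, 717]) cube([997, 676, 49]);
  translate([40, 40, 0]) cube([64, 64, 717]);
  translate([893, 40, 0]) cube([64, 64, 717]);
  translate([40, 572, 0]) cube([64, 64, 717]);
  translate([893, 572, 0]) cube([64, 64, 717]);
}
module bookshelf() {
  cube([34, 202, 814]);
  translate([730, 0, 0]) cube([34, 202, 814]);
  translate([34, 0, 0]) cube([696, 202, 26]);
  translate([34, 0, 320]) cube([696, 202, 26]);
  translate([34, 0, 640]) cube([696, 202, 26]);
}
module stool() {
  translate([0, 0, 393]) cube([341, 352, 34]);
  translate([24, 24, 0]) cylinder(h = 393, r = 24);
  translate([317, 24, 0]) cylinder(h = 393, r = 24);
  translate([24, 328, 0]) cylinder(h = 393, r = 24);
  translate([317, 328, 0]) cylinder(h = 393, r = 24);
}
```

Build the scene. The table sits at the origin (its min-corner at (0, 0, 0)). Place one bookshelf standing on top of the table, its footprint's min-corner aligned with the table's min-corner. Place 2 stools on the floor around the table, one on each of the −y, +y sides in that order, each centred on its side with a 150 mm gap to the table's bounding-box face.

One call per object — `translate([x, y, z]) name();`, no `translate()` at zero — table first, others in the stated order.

table();
translate([0, 0, 766]) bookshelf();
translate([328, -502, 0]) stool();
translate([328, 826, 0]) stool();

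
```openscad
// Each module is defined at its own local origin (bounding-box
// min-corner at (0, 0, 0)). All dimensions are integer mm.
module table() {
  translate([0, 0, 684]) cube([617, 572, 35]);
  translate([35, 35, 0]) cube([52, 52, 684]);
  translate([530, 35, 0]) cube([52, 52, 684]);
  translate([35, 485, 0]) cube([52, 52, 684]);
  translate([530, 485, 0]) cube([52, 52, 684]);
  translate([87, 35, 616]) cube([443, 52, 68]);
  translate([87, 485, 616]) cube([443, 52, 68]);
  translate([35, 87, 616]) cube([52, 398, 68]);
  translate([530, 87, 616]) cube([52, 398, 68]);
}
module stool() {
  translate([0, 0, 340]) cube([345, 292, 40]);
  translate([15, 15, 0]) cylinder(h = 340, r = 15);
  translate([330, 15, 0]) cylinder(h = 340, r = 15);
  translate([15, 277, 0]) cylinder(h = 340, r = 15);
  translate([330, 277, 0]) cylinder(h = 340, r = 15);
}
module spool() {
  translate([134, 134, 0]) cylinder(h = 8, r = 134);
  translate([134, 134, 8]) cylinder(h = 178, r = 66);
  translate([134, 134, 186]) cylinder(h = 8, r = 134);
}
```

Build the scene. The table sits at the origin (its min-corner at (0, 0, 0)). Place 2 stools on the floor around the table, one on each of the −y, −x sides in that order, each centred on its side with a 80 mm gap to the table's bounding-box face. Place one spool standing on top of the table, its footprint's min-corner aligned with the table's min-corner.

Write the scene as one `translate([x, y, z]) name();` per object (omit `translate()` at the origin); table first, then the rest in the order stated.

table();
translate([136, -372, 0]) stool();
translate([-425, 140, 0]) stool();
translate([0, 0, 719]) spool();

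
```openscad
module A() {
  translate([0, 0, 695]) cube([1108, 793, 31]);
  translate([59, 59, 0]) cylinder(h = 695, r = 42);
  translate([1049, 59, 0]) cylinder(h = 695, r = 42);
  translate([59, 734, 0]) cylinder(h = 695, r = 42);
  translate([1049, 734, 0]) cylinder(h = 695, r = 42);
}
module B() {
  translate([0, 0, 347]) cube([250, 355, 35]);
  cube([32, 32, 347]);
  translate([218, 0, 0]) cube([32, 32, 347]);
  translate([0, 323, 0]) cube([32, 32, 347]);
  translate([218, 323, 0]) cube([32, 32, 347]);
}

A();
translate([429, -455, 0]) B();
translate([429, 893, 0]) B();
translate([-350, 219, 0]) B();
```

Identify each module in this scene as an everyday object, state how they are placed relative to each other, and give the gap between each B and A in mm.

A is a table. B is a stool. Three stools sit around the table at the −y, +y, −x sides. The gap between each stool and the table is 100 mm.

Each stool's nearest face is 100 mm from the table's bounding box.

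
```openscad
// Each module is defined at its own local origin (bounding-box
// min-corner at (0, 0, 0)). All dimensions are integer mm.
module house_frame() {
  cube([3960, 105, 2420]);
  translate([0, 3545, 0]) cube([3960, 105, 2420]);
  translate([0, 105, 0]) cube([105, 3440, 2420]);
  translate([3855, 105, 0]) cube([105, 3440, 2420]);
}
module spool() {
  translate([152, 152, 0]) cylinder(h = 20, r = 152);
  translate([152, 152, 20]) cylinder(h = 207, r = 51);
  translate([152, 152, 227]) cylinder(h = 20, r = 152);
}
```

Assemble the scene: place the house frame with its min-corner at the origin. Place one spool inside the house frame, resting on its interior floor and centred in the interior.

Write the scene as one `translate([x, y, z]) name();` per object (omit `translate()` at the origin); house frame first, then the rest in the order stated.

house_frame();
translate([1828, 1673, 0]) spool();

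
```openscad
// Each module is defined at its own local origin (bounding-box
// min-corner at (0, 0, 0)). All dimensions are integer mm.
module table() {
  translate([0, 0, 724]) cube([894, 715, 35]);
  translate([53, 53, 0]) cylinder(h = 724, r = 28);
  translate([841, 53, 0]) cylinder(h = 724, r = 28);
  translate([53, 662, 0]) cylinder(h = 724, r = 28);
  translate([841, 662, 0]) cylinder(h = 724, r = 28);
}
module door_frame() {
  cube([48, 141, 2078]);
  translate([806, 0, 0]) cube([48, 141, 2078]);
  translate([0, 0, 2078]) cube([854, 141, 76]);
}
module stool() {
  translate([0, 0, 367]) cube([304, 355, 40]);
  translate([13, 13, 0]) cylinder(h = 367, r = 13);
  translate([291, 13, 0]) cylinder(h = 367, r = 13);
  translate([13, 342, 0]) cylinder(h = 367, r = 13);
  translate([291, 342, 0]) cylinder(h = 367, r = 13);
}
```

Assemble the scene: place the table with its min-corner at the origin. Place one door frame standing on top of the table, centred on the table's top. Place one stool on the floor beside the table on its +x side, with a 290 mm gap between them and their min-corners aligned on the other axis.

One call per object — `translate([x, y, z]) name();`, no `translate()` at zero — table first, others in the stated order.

table();
translate([20, 287, 759]) door_frame();
translate([1184, 0, 0]) stool();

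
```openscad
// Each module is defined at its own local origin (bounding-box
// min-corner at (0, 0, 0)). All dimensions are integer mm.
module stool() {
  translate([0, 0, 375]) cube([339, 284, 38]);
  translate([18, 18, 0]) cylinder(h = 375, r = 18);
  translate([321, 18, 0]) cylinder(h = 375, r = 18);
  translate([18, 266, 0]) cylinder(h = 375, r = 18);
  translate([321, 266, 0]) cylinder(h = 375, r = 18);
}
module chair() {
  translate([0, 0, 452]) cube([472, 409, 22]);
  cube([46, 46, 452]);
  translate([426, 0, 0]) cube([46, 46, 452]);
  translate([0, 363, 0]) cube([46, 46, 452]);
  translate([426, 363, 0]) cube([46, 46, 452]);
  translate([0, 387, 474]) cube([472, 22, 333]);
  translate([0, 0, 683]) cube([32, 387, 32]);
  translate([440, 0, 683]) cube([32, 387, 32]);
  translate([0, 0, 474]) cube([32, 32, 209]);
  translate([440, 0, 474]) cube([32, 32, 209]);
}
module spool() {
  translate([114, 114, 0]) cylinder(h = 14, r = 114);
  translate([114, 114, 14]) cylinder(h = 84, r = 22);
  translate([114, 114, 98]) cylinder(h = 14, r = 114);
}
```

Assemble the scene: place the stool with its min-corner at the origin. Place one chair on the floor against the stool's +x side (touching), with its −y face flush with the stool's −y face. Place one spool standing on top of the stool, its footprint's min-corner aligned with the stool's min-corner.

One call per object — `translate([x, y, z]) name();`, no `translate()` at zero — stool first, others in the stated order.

stool();
translate([339, 0, 0]) chair();
translate([0, 0, 413]) spool();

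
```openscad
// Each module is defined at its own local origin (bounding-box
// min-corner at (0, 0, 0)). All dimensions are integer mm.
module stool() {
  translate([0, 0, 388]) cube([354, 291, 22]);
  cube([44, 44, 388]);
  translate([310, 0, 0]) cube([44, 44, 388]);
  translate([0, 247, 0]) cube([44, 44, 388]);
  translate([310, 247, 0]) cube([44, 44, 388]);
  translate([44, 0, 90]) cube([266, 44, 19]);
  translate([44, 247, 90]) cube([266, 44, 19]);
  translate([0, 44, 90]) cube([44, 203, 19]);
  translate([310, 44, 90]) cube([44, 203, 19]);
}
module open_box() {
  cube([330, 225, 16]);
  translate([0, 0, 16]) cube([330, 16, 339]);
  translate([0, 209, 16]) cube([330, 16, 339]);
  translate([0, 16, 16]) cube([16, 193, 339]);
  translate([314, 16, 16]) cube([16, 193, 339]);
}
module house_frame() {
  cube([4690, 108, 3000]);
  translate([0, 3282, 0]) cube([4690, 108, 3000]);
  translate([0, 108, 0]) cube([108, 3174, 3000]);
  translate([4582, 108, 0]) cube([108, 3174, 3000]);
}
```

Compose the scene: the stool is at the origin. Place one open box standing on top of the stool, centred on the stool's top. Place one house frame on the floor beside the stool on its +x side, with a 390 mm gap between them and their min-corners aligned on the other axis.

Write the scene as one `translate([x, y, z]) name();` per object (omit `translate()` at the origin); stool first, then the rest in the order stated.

stool();
translate([12, 33, 410]) open_box();
translate([744, 0, 0]) house_frame();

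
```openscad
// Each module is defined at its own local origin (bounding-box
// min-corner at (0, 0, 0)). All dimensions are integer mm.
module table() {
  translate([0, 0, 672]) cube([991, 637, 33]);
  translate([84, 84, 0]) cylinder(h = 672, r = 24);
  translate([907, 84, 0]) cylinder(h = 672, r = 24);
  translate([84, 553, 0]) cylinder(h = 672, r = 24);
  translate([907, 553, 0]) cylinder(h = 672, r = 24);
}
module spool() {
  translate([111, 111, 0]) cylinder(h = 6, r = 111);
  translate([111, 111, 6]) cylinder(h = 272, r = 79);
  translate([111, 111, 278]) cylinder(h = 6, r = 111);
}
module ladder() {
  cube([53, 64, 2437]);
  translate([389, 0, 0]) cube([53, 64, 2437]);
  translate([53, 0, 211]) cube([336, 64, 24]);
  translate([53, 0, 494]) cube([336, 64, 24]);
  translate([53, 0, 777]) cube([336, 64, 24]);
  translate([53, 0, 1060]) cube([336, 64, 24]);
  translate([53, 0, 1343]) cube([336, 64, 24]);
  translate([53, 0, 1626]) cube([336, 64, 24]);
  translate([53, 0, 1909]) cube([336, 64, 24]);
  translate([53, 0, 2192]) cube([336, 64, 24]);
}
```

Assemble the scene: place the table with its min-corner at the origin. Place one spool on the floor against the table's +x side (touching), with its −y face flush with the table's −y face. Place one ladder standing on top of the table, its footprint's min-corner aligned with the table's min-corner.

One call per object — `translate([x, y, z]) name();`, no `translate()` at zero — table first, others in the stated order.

table();
translate([991, 0, 0]) spool();
translate([0, 0, 705]) ladder();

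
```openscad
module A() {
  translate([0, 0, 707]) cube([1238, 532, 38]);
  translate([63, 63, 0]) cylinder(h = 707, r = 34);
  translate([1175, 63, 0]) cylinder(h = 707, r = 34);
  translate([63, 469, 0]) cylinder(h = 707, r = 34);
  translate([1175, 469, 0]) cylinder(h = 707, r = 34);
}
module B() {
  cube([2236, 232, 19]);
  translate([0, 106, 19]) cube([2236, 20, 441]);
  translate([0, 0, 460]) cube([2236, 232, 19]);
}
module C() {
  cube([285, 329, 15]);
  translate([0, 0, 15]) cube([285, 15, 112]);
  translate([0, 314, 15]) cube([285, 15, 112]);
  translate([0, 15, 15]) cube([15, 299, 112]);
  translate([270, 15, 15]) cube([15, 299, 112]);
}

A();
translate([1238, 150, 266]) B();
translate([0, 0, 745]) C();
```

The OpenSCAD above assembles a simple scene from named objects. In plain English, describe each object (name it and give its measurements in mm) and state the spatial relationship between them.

A is a table with a 1238×532 mm rectangular top, 38 mm thick, top surface at z = 745 mm, supported by four round legs of 68 mm diameter, each leg's bounding box inset 29 mm from the nearest pair of top edges, running from the floor.

B is an I-beam lying along x, 2236 mm long. Overall section height 479 mm. Two flanges 232 mm wide (y) and 19 mm thick, one on the floor and one at the top; a web 20 mm thick runs between them, centred on the flange width.

C is an open-topped rectangular box: outside dimensions 285×329×127 mm, with a uniform wall and base thickness of 15 mm. The base is a full 285×329 slab on the floor; four walls sit on top of the base. The front and back walls (the −y and +y sides) span the full width; the two side walls fit between them.

The I-beam is beside the table with their tops flush at z = 745. The open box is on top of the table.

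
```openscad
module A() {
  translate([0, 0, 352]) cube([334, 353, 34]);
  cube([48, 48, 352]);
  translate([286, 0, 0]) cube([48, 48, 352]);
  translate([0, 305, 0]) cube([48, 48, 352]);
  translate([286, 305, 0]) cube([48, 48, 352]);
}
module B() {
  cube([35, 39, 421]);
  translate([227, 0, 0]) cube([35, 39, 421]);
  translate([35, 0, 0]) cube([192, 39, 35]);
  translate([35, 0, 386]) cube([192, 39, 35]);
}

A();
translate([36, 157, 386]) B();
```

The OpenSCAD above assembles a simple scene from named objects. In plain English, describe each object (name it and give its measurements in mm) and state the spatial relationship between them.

A is a simple wooden stool: a rectangular seat 334 mm (x) by 353 mm (y), 34 mm thick, top face at z = 386 mm, on four square legs, each 48×48 mm in cross-section. The legs rest on z = 0, each flush with a corner of the seat.

B is a picture frame with a 192×351 mm rectangular opening (x by z) and a uniform 35 mm border on every side. Frame depth is 39 mm along y. It is built from two vertical stiles running the full outside height and two horizontal rails spanning the gap between the stiles.

The picture frame is on top of the stool, centred.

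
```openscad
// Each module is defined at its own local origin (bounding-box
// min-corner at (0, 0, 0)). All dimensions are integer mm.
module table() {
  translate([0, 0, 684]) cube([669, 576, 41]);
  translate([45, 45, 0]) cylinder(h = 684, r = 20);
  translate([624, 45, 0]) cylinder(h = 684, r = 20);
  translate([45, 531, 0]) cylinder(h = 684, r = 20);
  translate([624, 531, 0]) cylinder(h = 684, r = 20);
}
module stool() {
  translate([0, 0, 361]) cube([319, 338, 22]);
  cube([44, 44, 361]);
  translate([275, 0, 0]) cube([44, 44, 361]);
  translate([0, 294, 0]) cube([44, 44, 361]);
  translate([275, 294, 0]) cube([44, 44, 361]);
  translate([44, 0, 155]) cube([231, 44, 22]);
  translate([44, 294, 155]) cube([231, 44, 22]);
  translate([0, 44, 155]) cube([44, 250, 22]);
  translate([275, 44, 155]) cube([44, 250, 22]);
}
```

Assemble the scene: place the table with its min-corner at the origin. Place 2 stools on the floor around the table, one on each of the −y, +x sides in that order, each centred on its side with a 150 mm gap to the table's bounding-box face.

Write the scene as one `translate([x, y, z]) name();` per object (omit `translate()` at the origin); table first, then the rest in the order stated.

table();
translate([175, -488, 0]) stool();
translate([819, 119, 0]) stool();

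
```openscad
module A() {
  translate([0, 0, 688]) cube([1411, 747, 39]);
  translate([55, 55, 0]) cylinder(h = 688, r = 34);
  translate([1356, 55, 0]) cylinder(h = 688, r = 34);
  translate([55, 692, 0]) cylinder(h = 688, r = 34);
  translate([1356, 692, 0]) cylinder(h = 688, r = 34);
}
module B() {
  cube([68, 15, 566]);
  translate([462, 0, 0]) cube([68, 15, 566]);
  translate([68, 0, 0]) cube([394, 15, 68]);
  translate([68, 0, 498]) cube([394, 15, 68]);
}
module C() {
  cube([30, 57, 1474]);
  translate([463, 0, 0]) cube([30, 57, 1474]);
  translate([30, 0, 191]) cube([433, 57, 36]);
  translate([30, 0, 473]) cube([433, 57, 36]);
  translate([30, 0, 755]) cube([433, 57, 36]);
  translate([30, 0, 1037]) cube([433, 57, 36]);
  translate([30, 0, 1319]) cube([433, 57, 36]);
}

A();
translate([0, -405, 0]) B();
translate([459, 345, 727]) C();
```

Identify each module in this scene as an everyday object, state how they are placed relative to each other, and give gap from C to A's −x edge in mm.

A is a table. B is a picture frame. C is a ladder. The picture frame is on the floor beside the table on its −y side. The ladder is on top of the table, centred. The gap from the ladder to the table's −x edge is 459 mm.

The ladder's min-x is at 459; the table's min-x is 0; gap = 459 mm.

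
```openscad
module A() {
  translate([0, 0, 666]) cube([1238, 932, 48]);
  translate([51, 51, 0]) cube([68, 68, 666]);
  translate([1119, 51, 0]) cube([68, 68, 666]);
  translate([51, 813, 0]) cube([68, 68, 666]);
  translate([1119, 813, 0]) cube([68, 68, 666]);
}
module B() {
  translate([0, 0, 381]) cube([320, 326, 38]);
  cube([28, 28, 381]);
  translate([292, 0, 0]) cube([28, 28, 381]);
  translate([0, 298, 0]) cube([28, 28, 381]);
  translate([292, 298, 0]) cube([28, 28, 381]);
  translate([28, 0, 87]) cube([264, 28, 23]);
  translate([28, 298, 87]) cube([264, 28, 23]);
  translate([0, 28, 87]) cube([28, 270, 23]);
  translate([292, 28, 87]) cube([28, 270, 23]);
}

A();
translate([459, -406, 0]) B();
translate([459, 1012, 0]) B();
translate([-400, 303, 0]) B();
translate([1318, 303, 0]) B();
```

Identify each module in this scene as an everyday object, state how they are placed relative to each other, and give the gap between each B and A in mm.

Each stool's nearest face is 80 mm from the table's bounding box.

A is a table. B is a stool. Four stools sit around the table at the −y, +y, −x, +x sides. The gap between each stool and the table is 80 mm.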